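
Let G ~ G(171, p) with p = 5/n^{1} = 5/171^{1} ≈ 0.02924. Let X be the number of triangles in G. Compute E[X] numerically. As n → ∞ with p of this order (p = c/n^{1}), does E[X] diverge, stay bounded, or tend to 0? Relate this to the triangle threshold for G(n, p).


Number of potential triangles: C(171, 3) = 818805.
Each occurs with probability p³ ≈ (0.02924)³ ≈ 2.499895e-05.
By linearity: E[X] = C(171, 3)·p³ ≈ 818805 · 2.499895e-05 ≈ 20.4693.
Here α = 1, so p = 5/n is exactly at the triangle threshold p ~ 1/n. Asymptotically E[X] → c³/6 = 5³/6 = 125/6 ≈ 20.8333, a bounded constant. In this regime the triangle count is asymptotically Poisson(c³/6).

E[X] ≈ 20.4693; in regime p = Θ(1/n^{1}) E[X] stays bounded (at the triangle threshold p ~ 1/n).


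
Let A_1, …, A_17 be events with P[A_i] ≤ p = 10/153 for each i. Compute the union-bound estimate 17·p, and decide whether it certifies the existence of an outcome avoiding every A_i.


Union bound: P[∪_{i=1}^{17} A_i] ≤ Σ_i P[A_i] ≤ 17·p = 17·(10/153) = 10/9.
Numerically: 10/9 ≈ 1.1111.
Is 10/9 < 1? NO.
Since the bound 10/9 is ≥ 1, the union bound is uninformative here; it does NOT by itself certify existence.

17·p = 10/9 ≈ 1.1111; existence NOT certified by the union bound.


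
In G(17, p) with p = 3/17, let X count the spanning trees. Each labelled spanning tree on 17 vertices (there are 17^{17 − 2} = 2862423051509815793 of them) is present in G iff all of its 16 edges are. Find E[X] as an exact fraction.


K_17 has 17^{17 − 2} = 2862423051509815793 labelled spanning trees.
For each such spanning tree H, let X_H = 1 if all 16 edges of H are present in G. Then P[X_H = 1] = p^{16} = (3/17)^{16} = 43046721/48661191875666868481.
By linearity: E[X] = Σ_H E[X_H] = 2862423051509815793 · p^{16} = 2862423051509815793 · 43046721/48661191875666868481 = 43046721/17.
Numerically: E[X] ≈ 2.5322e+06.

E[X] = 2862423051509815793 · (3/17)^{16} = 43046721/17 ≈ 2.5322e+06.


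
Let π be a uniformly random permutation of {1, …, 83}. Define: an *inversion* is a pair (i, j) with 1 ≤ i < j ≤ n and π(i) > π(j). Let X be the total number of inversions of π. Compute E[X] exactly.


Write X = Σ X_I over the C(83, 2) = 3403 pairs i < j, with X_I the indicator of one inversion.
There are 3403 indicators.
For each fixed pair i < j, the values π(i) and π(j) are two distinct elements of {1, …, 83} in uniformly random order; by symmetry P[π(i) > π(j)] = 1/2.
By linearity: E[X] = 3403 · (1/2) = C(83, 2) · (1/2) = 3403/2 = 3403/2 ≈ 1701.500000.

E[X] = 3403/2 = 1701.500000.


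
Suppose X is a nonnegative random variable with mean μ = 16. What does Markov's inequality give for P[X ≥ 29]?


μ = E[X] = 16, a = 29.
Markov: P[X ≥ 29] ≤ μ/a = (16)/29 = 16/29.
Numerically: ≈ 0.552.
(Since a = 29 > μ = 16.000, the bound 16/29 is < 1 and informative.)

P[X ≥ 29] ≤ 16/29 ≈ 0.552.


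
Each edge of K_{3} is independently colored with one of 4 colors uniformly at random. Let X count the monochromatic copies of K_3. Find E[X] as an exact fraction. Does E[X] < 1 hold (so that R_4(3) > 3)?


E[X] = C(3, 3) · 4^{1 − 3} = 1 · 4^{−2} = 1/16.
As a reduced fraction: E[X] = 1/16 ≈ 0.0625.
Is E[X] < 1? YES.
Since E[X] < 1, there exists a 4-coloring of K_{3} with no monochromatic K_3; hence R_4(3) > 3.

E[X] = 1/16 ≈ 0.0625; E[X] < 1, so R_4(3) > 3.


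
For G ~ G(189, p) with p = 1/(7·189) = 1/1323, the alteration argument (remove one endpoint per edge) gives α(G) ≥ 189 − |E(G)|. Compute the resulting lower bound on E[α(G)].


E[|E(G)|] = C(189, 2)·p = 17766 · (1/1323) = 94/7.
E[α(G)] ≥ n − E[|E(G)|] = 189 − 94/7 = 1229/7.
Numerically: ≈ 175.571.
(This is only a lower bound; the true E[α(G)] may be larger.)

E[α(G)] ≥ 1229/7 ≈ 175.571.


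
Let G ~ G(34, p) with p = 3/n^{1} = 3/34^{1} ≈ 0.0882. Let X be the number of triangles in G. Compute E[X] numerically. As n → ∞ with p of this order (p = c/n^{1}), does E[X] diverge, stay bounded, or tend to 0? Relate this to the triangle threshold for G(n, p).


Number of potential triangles: C(34, 3) = 5984.
Each occurs with probability p³ ≈ (0.0882)³ ≈ 6.86953e-04.
By linearity: E[X] = C(34, 3)·p³ ≈ 5984 · 6.86953e-04 ≈ 4.111.
Here α = 1, so p = 3/n is exactly at the triangle threshold p ~ 1/n. Asymptotically E[X] → c³/6 = 3³/6 = 9/2 ≈ 4.500, a bounded constant. In this regime the triangle count is asymptotically Poisson(c³/6).

E[X] ≈ 4.111; in regime p = Θ(1/n^{1}) E[X] stays bounded (at the triangle threshold p ~ 1/n).


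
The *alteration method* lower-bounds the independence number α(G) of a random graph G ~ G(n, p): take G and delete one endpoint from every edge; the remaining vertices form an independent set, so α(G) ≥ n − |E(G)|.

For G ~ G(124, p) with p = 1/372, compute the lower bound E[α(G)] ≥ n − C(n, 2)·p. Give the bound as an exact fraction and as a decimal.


E[|E(G)|] = C(124, 2)·p = 7626 · (1/372) = 41/2.
E[α(G)] ≥ n − E[|E(G)|] = 124 − 41/2 = 207/2.
Numerically: ≈ 103.5000.
(This is only a lower bound; the true E[α(G)] may be larger.)

E[α(G)] ≥ 207/2 ≈ 103.5000.


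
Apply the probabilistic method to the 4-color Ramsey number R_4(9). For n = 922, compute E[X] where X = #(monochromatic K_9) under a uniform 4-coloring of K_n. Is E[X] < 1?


E[X] = C(922, 9) · 4^{1 − 36} = 1275867683890227543270 · 4^{−35} = 1275867683890227543270/1180591620717411303424.
As a reduced fraction: E[X] = 637933841945113771635/590295810358705651712 ≈ 1.081.
Is E[X] < 1? NO.
Since E[X] ≥ 1, the first-moment bound is inconclusive at n = 922; it does NOT by itself certify R_4(9) > 922.

E[X] = 637933841945113771635/590295810358705651712 ≈ 1.081; E[X] ≥ 1; first-moment method inconclusive here.


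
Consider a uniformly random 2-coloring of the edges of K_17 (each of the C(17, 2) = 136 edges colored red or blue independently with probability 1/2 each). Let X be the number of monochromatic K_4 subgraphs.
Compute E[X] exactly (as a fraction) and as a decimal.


Let X = Σ_S X_S over the C(17, 4) = 2380 subsets S of size 4, where X_S = 1 if the K_4 on S is monochromatic.
For a fixed S, the K_4 on S has C(4, 2) = 6 edges. P[all 6 edges red] = (1/2)^6, and likewise for blue, so P[monochromatic] = 2·(1/2)^6 = 2^{1 − 6} = 1/32.
Summing: E[X] = C(17, 4) · 2^{1 − 6} = 2380 · 1/32 = 595/8.
Numerically: E[X] ≈ 74.3750.

E[X] = C(17,4)·2^(1−C(4,2)) = 595/8 ≈ 74.3750.


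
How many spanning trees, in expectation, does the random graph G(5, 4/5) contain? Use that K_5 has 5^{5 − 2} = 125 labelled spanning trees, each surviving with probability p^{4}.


K_5 has 5^{5 − 2} = 125 labelled spanning trees.
For each such spanning tree H, let X_H = 1 if all 4 edges of H are present in G. Then P[X_H = 1] = p^{4} = (4/5)^{4} = 256/625.
By linearity of expectation: E[X] = Σ_H E[X_H] = 125 · p^{4} = 125 · 256/625 = 256/5.
Numerically: E[X] ≈ 51.2.

E[X] = 125 · (4/5)^{4} = 256/5 ≈ 51.2.


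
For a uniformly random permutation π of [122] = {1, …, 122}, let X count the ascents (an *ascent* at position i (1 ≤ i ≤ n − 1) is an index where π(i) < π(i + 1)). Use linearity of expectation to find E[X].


Write X = Σ X_I over i = 1, …, 121, with X_I the indicator of one ascent.
There are 121 indicators.
For each fixed i, the pair (π(i), π(i+1)) is a uniformly random ordered pair of distinct values from {1, …, 122}; by symmetry P[π(i) < π(i+1)] = 1/2.
By linearity: E[X] = 121 · (1/2) = (122 − 1) · (1/2) = 121/2 ≈ 60.5000.

E[X] = 121/2 = 60.5000.


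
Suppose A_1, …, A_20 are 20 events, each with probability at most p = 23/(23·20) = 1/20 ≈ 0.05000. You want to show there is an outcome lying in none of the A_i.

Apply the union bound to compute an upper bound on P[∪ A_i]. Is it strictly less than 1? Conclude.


Union bound: P[∪_{i=1}^{20} A_i] ≤ Σ_i P[A_i] ≤ 20·p = 20·(1/20) = 1.
Numerically: 1 ≈ 1.00000.
Is 1 < 1? NO.
Since the bound 1 is ≥ 1, the union bound is uninformative here; it does NOT by itself certify existence.

20·p = 1 ≈ 1.00000; existence NOT certified by the union bound.


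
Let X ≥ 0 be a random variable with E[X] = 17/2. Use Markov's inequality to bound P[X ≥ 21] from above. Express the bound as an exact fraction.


μ = E[X] = 17/2, a = 21.
Markov: P[X ≥ 21] ≤ μ/a = (17/2)/21 = 17/42.
Numerically: ≈ 0.40476.
(Since a = 21 > μ = 8.50000, the bound 17/42 is < 1 and informative.)

P[X ≥ 21] ≤ 17/42 ≈ 0.40476.


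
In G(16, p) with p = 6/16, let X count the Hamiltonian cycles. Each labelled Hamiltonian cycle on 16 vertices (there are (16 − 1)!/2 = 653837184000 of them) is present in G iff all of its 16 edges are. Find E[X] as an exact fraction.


K_16 has (16 − 1)!/2 = 653837184000 labelled Hamiltonian cycles.
For each such Hamiltonian cycle H, let X_H = 1 if all 16 edges of H are present in G. Then P[X_H = 1] = p^{16} = (3/8)^{16} = 43046721/281474976710656.
Summing the indicators: E[X] = Σ_H E[X_H] = 653837184000 · p^{16} = 653837184000 · 43046721/281474976710656 = 27485885585032875/274877906944.
Numerically: E[X] ≈ 9.999e+04.

E[X] = 653837184000 · (3/8)^{16} = 27485885585032875/274877906944 ≈ 9.999e+04.


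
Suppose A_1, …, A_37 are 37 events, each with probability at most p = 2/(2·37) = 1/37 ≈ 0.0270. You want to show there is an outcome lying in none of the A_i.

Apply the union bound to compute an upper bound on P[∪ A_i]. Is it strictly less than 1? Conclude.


Union bound: P[∪_{i=1}^{37} A_i] ≤ Σ_i P[A_i] ≤ 37·p = 37·(1/37) = 1.
Numerically: 1 ≈ 1.0000.
Is 1 < 1? NO.
Since the bound 1 is ≥ 1, the union bound is uninformative here; it does NOT by itself certify existence.

37·p = 1 ≈ 1.0000; existence NOT certified by the union bound.


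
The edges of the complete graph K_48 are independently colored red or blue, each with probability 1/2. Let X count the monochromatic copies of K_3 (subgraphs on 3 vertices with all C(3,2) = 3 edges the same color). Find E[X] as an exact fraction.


Let X = Σ_S X_S over the C(48, 3) = 17296 subsets S of size 3, where X_S = 1 if the K_3 on S is monochromatic.
For a fixed S, the K_3 on S has C(3, 2) = 3 edges. P[all 3 edges red] = (1/2)^3, and likewise for blue, so P[monochromatic] = 2·(1/2)^3 = 2^{1 − 3} = 1/4.
By linearity of expectation: E[X] = C(48, 3) · 2^{1 − 3} = 17296 · 1/4 = 4324.
Numerically: E[X] ≈ 4324.00000.

E[X] = C(48,3)·2^(1−C(3,2)) = 4324 ≈ 4324.00000.


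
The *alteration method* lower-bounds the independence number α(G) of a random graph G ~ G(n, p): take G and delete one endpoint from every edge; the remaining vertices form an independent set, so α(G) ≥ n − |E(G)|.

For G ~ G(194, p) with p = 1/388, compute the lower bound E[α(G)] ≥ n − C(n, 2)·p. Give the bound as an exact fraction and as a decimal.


E[|E(G)|] = C(194, 2)·p = 18721 · (1/388) = 193/4.
E[α(G)] ≥ n − E[|E(G)|] = 194 − 193/4 = 583/4.
Numerically: ≈ 145.750000.
(This is only a lower bound; the true E[α(G)] may be larger.)

E[α(G)] ≥ 583/4 ≈ 145.750000.


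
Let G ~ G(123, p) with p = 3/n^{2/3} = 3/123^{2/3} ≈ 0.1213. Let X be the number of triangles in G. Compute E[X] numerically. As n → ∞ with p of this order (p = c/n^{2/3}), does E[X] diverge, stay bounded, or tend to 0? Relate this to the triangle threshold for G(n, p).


Number of potential triangles: C(123, 3) = 302621.
Each occurs with probability p³ ≈ (0.1213)³ ≈ 1.7846520e-03.
By linearity: E[X] = C(123, 3)·p³ ≈ 302621 · 1.7846520e-03 ≈ 540.07317.
Since α = 2/3 < 1, p = c/n^{2/3} ≫ 1/n is above the triangle threshold p ~ 1/n. Asymptotically E[X] ~ (c³/6)·n^{3(1−α)} = (3³/6)·n^{1} → ∞; triangles are abundant w.h.p.

E[X] ≈ 540.07317; in regime p = Θ(1/n^{2/3}) E[X] diverges (above the triangle threshold p ~ 1/n).


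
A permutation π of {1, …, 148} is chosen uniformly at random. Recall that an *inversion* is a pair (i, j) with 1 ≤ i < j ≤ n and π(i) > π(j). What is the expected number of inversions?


Write X = Σ X_I over the C(148, 2) = 10878 pairs i < j, with X_I the indicator of one inversion.
There are 10878 indicators.
For each fixed pair i < j, the values π(i) and π(j) are two distinct elements of {1, …, 148} in uniformly random order; by symmetry P[π(i) > π(j)] = 1/2.
By linearity: E[X] = 10878 · (1/2) = C(148, 2) · (1/2) = 10878/2 = 5439 ≈ 5439.00000.

E[X] = 5439 = 5439.00000.


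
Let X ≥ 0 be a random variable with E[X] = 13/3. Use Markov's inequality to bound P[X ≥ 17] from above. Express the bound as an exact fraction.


μ = E[X] = 13/3, a = 17.
Markov: P[X ≥ 17] ≤ μ/a = (13/3)/17 = 13/51.
Numerically: ≈ 0.255.
(Since a = 17 > μ = 4.333, the bound 13/51 is < 1 and informative.)

P[X ≥ 17] ≤ 13/51 ≈ 0.255.


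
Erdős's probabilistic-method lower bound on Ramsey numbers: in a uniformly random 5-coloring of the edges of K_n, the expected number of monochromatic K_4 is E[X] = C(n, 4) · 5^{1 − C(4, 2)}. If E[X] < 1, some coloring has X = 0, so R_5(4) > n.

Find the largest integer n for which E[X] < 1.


We need C(n, 4) · 5^{1 − 6} < 1, i.e. C(n, 4) < 5^{6 − 1} = 3125.
Check values of n near the boundary:
  n = 14: C(14, 4) = 1001; 1001 < 3125? YES
  n = 15: C(15, 4) = 1365; 1365 < 3125? YES
  n = 16: C(16, 4) = 1820; 1820 < 3125? YES
  n = 17: C(17, 4) = 2380; 2380 < 3125? YES
  n = 18: C(18, 4) = 3060; 3060 < 3125? YES
  n = 19: C(19, 4) = 3876; 3876 < 3125? NO
The largest n with C(n, 4) < 3125 is n = 18 (where E[X] = 612/625 ≈ 0.9792000). Hence R_5(4) > 18, i.e. R_5(4) ≥ 19.

Largest n = 18; hence R_5(4) > 18.


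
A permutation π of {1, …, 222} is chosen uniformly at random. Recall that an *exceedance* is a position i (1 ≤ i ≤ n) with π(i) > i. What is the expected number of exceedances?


Write X = Σ_{i=1}^{222} X_i, where X_i = 1_{π(i) > i}.
For each fixed i, π(i) is uniform over {1, …, 222} (marginal of a uniform permutation), so P[π(i) > i] = (n − i)/n. Summing: Σ_{i=1}^{222} (n − i)/n = (0 + 1 + … + 221)/222 = 222(222 − 1)/(2·222) = (222 − 1)/2.
Hence E[X] = Σ_{i=1}^{222} (222 − i)/222 = 221/2 ≈ 110.5000.

E[X] = 221/2 = 110.5000.


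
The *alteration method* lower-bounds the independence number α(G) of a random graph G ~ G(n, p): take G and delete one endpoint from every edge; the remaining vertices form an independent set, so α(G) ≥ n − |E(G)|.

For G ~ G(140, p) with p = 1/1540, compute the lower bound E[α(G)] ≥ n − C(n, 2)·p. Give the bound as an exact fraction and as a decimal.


E[|E(G)|] = C(140, 2)·p = 9730 · (1/1540) = 139/22.
E[α(G)] ≥ n − E[|E(G)|] = 140 − 139/22 = 2941/22.
Numerically: ≈ 133.6818.
(This is only a lower bound; the true E[α(G)] may be larger.)

E[α(G)] ≥ 2941/22 ≈ 133.6818.


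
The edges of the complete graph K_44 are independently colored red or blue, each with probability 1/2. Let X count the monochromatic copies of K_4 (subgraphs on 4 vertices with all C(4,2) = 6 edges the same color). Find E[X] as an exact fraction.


Let X = Σ_S X_S over the C(44, 4) = 135751 subsets S of size 4, where X_S = 1 if the K_4 on S is monochromatic.
For a fixed S, the K_4 on S has C(4, 2) = 6 edges. P[all 6 edges red] = (1/2)^6, and likewise for blue, so P[monochromatic] = 2·(1/2)^6 = 2^{1 − 6} = 1/32.
By linearity: E[X] = C(44, 4) · 2^{1 − 6} = 135751 · 1/32 = 135751/32.
Numerically: E[X] ≈ 4242.2188.

E[X] = C(44,4)·2^(1−C(4,2)) = 135751/32 ≈ 4242.2188.


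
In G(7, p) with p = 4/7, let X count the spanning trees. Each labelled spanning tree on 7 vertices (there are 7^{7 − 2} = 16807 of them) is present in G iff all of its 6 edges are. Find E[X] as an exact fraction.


K_7 has 7^{7 − 2} = 16807 labelled spanning trees.
For each such spanning tree H, let X_H = 1 if all 6 edges of H are present in G. Then P[X_H = 1] = p^{6} = (4/7)^{6} = 4096/117649.
Summing the indicators: E[X] = Σ_H E[X_H] = 16807 · p^{6} = 16807 · 4096/117649 = 4096/7.
Numerically: E[X] ≈ 585.143.

E[X] = 16807 · (4/7)^{6} = 4096/7 ≈ 585.143.


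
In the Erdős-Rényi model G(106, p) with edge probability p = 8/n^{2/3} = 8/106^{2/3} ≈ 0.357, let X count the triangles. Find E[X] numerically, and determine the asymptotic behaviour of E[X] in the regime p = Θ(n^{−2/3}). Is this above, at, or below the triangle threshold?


Number of potential triangles: C(106, 3) = 192920.
Each occurs with probability p³ ≈ (0.357)³ ≈ 4.55678e-02.
By linearity: E[X] = C(106, 3)·p³ ≈ 192920 · 4.55678e-02 ≈ 8790.943.
Since α = 2/3 < 1, p = c/n^{2/3} ≫ 1/n is above the triangle threshold p ~ 1/n. Asymptotically E[X] ~ (c³/6)·n^{3(1−α)} = (8³/6)·n^{1} → ∞; triangles are abundant w.h.p.

E[X] ≈ 8790.943; in regime p = Θ(1/n^{2/3}) E[X] diverges (above the triangle threshold p ~ 1/n).


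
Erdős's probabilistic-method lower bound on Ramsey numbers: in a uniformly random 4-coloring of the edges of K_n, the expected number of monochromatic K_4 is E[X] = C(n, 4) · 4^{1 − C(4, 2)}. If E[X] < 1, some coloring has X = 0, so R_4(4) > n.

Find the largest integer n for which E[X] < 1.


We need C(n, 4) · 4^{1 − 6} < 1, i.e. C(n, 4) < 4^{6 − 1} = 1024.
Check values of n near the boundary:
  n = 8: C(8, 4) = 70; 70 < 1024? YES
  n = 9: C(9, 4) = 126; 126 < 1024? YES
  n = 10: C(10, 4) = 210; 210 < 1024? YES
  n = 11: C(11, 4) = 330; 330 < 1024? YES
  n = 12: C(12, 4) = 495; 495 < 1024? YES
  n = 13: C(13, 4) = 715; 715 < 1024? YES
  n = 14: C(14, 4) = 1001; 1001 < 1024? YES
  n = 15: C(15, 4) = 1365; 1365 < 1024? NO
  n = 16: C(16, 4) = 1820; 1820 < 1024? NO
The largest n with C(n, 4) < 1024 is n = 14 (where E[X] = 1001/1024 ≈ 0.9775). Hence R_4(4) > 14, i.e. R_4(4) ≥ 15.

Largest n = 14; hence R_4(4) > 14.


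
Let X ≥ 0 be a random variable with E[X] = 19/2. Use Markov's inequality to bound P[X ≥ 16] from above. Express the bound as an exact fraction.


μ = E[X] = 19/2, a = 16.
Markov: P[X ≥ 16] ≤ μ/a = (19/2)/16 = 19/32.
Numerically: ≈ 0.59375.
(Since a = 16 > μ = 9.50000, the bound 19/32 is < 1 and informative.)

P[X ≥ 16] ≤ 19/32 ≈ 0.59375.


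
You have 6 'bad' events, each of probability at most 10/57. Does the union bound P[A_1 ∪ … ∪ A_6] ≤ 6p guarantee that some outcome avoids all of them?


Union bound: P[∪_{i=1}^{6} A_i] ≤ Σ_i P[A_i] ≤ 6·p = 6·(10/57) = 20/19.
Numerically: 20/19 ≈ 1.053.
Is 20/19 < 1? NO.
Since the bound 20/19 is ≥ 1, the union bound is uninformative here; it does NOT by itself certify existence.

6·p = 20/19 ≈ 1.053; existence NOT certified by the union bound.


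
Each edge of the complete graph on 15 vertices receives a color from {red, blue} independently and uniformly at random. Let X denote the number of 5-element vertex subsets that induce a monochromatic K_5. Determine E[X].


Let X = Σ_S X_S over the C(15, 5) = 3003 subsets S of size 5, where X_S = 1 if the K_5 on S is monochromatic.
For a fixed S, the K_5 on S has C(5, 2) = 10 edges. P[all 10 edges red] = (1/2)^10, and likewise for blue, so P[monochromatic] = 2·(1/2)^10 = 2^{1 − 10} = 1/512.
Summing: E[X] = C(15, 5) · 2^{1 − 10} = 3003 · 1/512 = 3003/512.
Numerically: E[X] ≈ 5.865234.

E[X] = C(15,5)·2^(1−C(5,2)) = 3003/512 ≈ 5.865234.


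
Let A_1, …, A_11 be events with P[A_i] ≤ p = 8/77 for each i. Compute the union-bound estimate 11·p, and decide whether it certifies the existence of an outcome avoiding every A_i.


Union bound: P[∪_{i=1}^{11} A_i] ≤ Σ_i P[A_i] ≤ 11·p = 11·(8/77) = 8/7.
Numerically: 8/7 ≈ 1.1429.
Is 8/7 < 1? NO.
Since the bound 8/7 is ≥ 1, the union bound is uninformative here; it does NOT by itself certify existence.

11·p = 8/7 ≈ 1.1429; existence NOT certified by the union bound.


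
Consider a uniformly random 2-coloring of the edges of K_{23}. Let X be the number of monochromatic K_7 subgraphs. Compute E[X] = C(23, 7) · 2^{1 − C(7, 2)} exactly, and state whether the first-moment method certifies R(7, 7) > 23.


E[X] = C(23, 7) · 2^{1 − 21} = 245157 · 2^{−20} = 245157/1048576.
As a reduced fraction: E[X] = 245157/1048576 ≈ 0.2337999.
Is E[X] < 1? YES.
Since E[X] < 1, there exists a 2-coloring of K_{23} with no monochromatic K_7; hence R(7, 7) > 23.

E[X] = 245157/1048576 ≈ 0.2337999; E[X] < 1, so R(7, 7) > 23.


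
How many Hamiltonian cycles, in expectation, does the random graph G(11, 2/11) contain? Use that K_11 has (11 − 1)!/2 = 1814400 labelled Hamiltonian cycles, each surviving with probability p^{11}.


K_11 has (11 − 1)!/2 = 1814400 labelled Hamiltonian cycles.
For each such Hamiltonian cycle H, let X_H = 1 if all 11 edges of H are present in G. Then P[X_H = 1] = p^{11} = (2/11)^{11} = 2048/285311670611.
By linearity of expectation: E[X] = Σ_H E[X_H] = 1814400 · p^{11} = 1814400 · 2048/285311670611 = 3715891200/285311670611.
Numerically: E[X] ≈ 0.013024.

E[X] = 1814400 · (2/11)^{11} = 3715891200/285311670611 ≈ 0.013024.


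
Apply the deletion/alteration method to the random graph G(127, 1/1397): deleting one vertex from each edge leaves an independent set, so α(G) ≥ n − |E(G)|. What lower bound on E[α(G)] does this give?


E[|E(G)|] = C(127, 2)·p = 8001 · (1/1397) = 63/11.
E[α(G)] ≥ n − E[|E(G)|] = 127 − 63/11 = 1334/11.
Numerically: ≈ 121.27273.
(This is only a lower bound; the true E[α(G)] may be larger.)

E[α(G)] ≥ 1334/11 ≈ 121.27273.


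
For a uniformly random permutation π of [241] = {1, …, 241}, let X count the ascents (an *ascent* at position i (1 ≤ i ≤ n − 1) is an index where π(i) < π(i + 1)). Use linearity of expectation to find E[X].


Write X = Σ X_I over i = 1, …, 240, with X_I the indicator of one ascent.
There are 240 indicators.
For each fixed i, the pair (π(i), π(i+1)) is a uniformly random ordered pair of distinct values from {1, …, 241}; by symmetry P[π(i) < π(i+1)] = 1/2.
By linearity: E[X] = 240 · (1/2) = (241 − 1) · (1/2) = 120 ≈ 120.000000.

E[X] = 120 = 120.000000.


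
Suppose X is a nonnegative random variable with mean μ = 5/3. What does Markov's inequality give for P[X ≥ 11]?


μ = E[X] = 5/3, a = 11.
Markov: P[X ≥ 11] ≤ μ/a = (5/3)/11 = 5/33.
Numerically: ≈ 0.1515.
(Since a = 11 > μ = 1.6667, the bound 5/33 is < 1 and informative.)

P[X ≥ 11] ≤ 5/33 ≈ 0.1515.


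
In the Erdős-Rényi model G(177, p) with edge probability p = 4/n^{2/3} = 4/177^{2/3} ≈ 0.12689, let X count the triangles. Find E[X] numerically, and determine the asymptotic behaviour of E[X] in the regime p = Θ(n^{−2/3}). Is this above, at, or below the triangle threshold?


Number of potential triangles: C(177, 3) = 908600.
Each occurs with probability p³ ≈ (0.12689)³ ≈ 2.0428357e-03.
By linearity: E[X] = C(177, 3)·p³ ≈ 908600 · 2.0428357e-03 ≈ 1856.12053.
Since α = 2/3 < 1, p = c/n^{2/3} ≫ 1/n is above the triangle threshold p ~ 1/n. Asymptotically E[X] ~ (c³/6)·n^{3(1−α)} = (4³/6)·n^{1} → ∞; triangles are abundant w.h.p.

E[X] ≈ 1856.12053; in regime p = Θ(1/n^{2/3}) E[X] diverges (above the triangle threshold p ~ 1/n).


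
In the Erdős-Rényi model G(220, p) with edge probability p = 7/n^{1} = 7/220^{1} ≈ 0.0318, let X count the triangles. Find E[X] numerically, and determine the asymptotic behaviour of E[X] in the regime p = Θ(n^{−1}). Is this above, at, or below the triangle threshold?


Number of potential triangles: C(220, 3) = 1750540.
Each occurs with probability p³ ≈ (0.0318)³ ≈ 3.22126e-05.
By linearity: E[X] = C(220, 3)·p³ ≈ 1750540 · 3.22126e-05 ≈ 56.389.
Here α = 1, so p = 7/n is exactly at the triangle threshold p ~ 1/n. Asymptotically E[X] → c³/6 = 7³/6 = 343/6 ≈ 57.167, a bounded constant. In this regime the triangle count is asymptotically Poisson(c³/6).

E[X] ≈ 56.389; in regime p = Θ(1/n^{1}) E[X] stays bounded (at the triangle threshold p ~ 1/n).


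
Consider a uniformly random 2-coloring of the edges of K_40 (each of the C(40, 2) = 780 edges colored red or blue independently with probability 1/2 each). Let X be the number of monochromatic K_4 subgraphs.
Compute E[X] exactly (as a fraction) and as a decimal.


Let X = Σ_S X_S over the C(40, 4) = 91390 subsets S of size 4, where X_S = 1 if the K_4 on S is monochromatic.
For a fixed S, the K_4 on S has C(4, 2) = 6 edges. P[all 6 edges red] = (1/2)^6, and likewise for blue, so P[monochromatic] = 2·(1/2)^6 = 2^{1 − 6} = 1/32.
Summing: E[X] = C(40, 4) · 2^{1 − 6} = 91390 · 1/32 = 45695/16.
Numerically: E[X] ≈ 2855.93750.

E[X] = C(40,4)·2^(1−C(4,2)) = 45695/16 ≈ 2855.93750.


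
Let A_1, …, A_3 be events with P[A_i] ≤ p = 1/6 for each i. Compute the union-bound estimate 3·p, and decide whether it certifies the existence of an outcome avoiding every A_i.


Union bound: P[∪_{i=1}^{3} A_i] ≤ Σ_i P[A_i] ≤ 3·p = 3·(1/6) = 1/2.
Numerically: 1/2 ≈ 0.5000.
Is 1/2 < 1? YES.
Since P[∪ A_i] ≤ 1/2 < 1, the complement has P[∩ A_i^c] ≥ 1 − 1/2 = 1/2 > 0, so some outcome avoids every A_i.

3·p = 1/2 ≈ 0.5000; existence CERTIFIED by the union bound.


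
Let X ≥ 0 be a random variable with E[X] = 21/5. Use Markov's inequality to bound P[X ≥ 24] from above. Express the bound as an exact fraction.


μ = E[X] = 21/5, a = 24.
Markov: P[X ≥ 24] ≤ μ/a = (21/5)/24 = 7/40.
Numerically: ≈ 0.1750.
(Since a = 24 > μ = 4.2000, the bound 7/40 is < 1 and informative.)

P[X ≥ 24] ≤ 7/40 ≈ 0.1750.


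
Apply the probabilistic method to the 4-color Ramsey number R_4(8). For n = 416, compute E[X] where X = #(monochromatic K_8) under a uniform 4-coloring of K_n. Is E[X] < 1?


E[X] = C(416, 8) · 4^{1 − 28} = 20788229335792620 · 4^{−27} = 20788229335792620/18014398509481984.
As a reduced fraction: E[X] = 5197057333948155/4503599627370496 ≈ 1.15398.
Is E[X] < 1? NO.
Since E[X] ≥ 1, the first-moment bound is inconclusive at n = 416; it does NOT by itself certify R_4(8) > 416.

E[X] = 5197057333948155/4503599627370496 ≈ 1.15398; E[X] ≥ 1; first-moment method inconclusive here.


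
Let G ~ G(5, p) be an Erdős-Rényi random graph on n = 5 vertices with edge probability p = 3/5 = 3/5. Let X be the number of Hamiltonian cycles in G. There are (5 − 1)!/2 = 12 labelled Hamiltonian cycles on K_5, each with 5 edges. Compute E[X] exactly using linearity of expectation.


K_5 has (5 − 1)!/2 = 12 labelled Hamiltonian cycles.
For each such Hamiltonian cycle H, let X_H = 1 if all 5 edges of H are present in G. Then P[X_H = 1] = p^{5} = (3/5)^{5} = 243/3125.
Summing the indicators: E[X] = Σ_H E[X_H] = 12 · p^{5} = 12 · 243/3125 = 2916/3125.
Numerically: E[X] ≈ 0.93312.

E[X] = 12 · (3/5)^{5} = 2916/3125 ≈ 0.93312.


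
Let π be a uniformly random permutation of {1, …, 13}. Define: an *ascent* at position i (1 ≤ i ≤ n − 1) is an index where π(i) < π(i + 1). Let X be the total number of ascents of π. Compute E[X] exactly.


Write X = Σ X_I over i = 1, …, 12, with X_I the indicator of one ascent.
There are 12 indicators.
For each fixed i, the pair (π(i), π(i+1)) is a uniformly random ordered pair of distinct values from {1, …, 13}; by symmetry P[π(i) < π(i+1)] = 1/2.
By linearity: E[X] = 12 · (1/2) = (13 − 1) · (1/2) = 6 ≈ 6.000000.

E[X] = 6 = 6.000000.


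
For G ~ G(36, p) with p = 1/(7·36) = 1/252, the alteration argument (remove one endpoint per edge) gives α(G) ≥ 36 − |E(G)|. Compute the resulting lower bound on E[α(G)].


E[|E(G)|] = C(36, 2)·p = 630 · (1/252) = 5/2.
E[α(G)] ≥ n − E[|E(G)|] = 36 − 5/2 = 67/2.
Numerically: ≈ 33.5000.
(This is only a lower bound; the true E[α(G)] may be larger.)

E[α(G)] ≥ 67/2 ≈ 33.5000.


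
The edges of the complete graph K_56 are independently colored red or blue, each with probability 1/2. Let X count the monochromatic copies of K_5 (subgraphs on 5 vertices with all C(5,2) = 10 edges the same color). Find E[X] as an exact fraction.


Let X = Σ_S X_S over the C(56, 5) = 3819816 subsets S of size 5, where X_S = 1 if the K_5 on S is monochromatic.
For a fixed S, the K_5 on S has C(5, 2) = 10 edges. P[all 10 edges red] = (1/2)^10, and likewise for blue, so P[monochromatic] = 2·(1/2)^10 = 2^{1 − 10} = 1/512.
Summing: E[X] = C(56, 5) · 2^{1 − 10} = 3819816 · 1/512 = 477477/64.
Numerically: E[X] ≈ 7460.578125.

E[X] = C(56,5)·2^(1−C(5,2)) = 477477/64 ≈ 7460.578125.


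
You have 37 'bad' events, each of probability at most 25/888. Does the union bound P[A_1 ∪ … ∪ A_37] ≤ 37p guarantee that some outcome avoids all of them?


Union bound: P[∪_{i=1}^{37} A_i] ≤ Σ_i P[A_i] ≤ 37·p = 37·(25/888) = 25/24.
Numerically: 25/24 ≈ 1.0416667.
Is 25/24 < 1? NO.
Since the bound 25/24 is ≥ 1, the union bound is uninformative here; it does NOT by itself certify existence.

37·p = 25/24 ≈ 1.0416667; existence NOT certified by the union bound.


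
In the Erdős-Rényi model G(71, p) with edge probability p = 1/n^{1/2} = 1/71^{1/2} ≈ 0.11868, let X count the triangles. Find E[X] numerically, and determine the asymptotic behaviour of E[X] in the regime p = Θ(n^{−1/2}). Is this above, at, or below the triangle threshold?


Number of potential triangles: C(71, 3) = 57155.
Each occurs with probability p³ ≈ (0.11868)³ ≈ 1.6715235e-03.
By linearity: E[X] = C(71, 3)·p³ ≈ 57155 · 1.6715235e-03 ≈ 95.53592.
Since α = 1/2 < 1, p = c/n^{1/2} ≫ 1/n is above the triangle threshold p ~ 1/n. Asymptotically E[X] ~ (c³/6)·n^{3(1−α)} = (1³/6)·n^{1.5} → ∞; triangles are abundant w.h.p.

E[X] ≈ 95.53592; in regime p = Θ(1/n^{1/2}) E[X] diverges (above the triangle threshold p ~ 1/n).


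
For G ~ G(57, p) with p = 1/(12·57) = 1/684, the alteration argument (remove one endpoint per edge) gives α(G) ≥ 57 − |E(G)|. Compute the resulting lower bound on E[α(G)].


E[|E(G)|] = C(57, 2)·p = 1596 · (1/684) = 7/3.
E[α(G)] ≥ n − E[|E(G)|] = 57 − 7/3 = 164/3.
Numerically: ≈ 54.6667.
(This is only a lower bound; the true E[α(G)] may be larger.)

E[α(G)] ≥ 164/3 ≈ 54.6667.


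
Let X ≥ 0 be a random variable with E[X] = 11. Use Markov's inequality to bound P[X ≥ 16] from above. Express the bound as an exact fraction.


μ = E[X] = 11, a = 16.
Markov: P[X ≥ 16] ≤ μ/a = (11)/16 = 11/16.
Numerically: ≈ 0.68750.
(Since a = 16 > μ = 11.00000, the bound 11/16 is < 1 and informative.)

P[X ≥ 16] ≤ 11/16 ≈ 0.68750.


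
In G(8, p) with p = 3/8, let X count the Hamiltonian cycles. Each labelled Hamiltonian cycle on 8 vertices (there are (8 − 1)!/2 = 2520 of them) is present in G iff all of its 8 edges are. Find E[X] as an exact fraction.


K_8 has (8 − 1)!/2 = 2520 labelled Hamiltonian cycles.
For each such Hamiltonian cycle H, let X_H = 1 if all 8 edges of H are present in G. Then P[X_H = 1] = p^{8} = (3/8)^{8} = 6561/16777216.
By linearity: E[X] = Σ_H E[X_H] = 2520 · p^{8} = 2520 · 6561/16777216 = 2066715/2097152.
Numerically: E[X] ≈ 0.985487.

E[X] = 2520 · (3/8)^{8} = 2066715/2097152 ≈ 0.985487.


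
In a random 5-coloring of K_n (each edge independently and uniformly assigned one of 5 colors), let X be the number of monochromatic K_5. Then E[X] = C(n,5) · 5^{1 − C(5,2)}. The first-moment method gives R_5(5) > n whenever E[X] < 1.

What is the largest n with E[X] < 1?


We need C(n, 5) · 5^{1 − 10} < 1, i.e. C(n, 5) < 5^{10 − 1} = 1953125.
Check values of n near the boundary:
  n = 43: C(43, 5) = 962598; 962598 < 1953125? YES
  n = 44: C(44, 5) = 1086008; 1086008 < 1953125? YES
  n = 45: C(45, 5) = 1221759; 1221759 < 1953125? YES
  n = 46: C(46, 5) = 1370754; 1370754 < 1953125? YES
  n = 47: C(47, 5) = 1533939; 1533939 < 1953125? YES
  n = 48: C(48, 5) = 1712304; 1712304 < 1953125? YES
  n = 49: C(49, 5) = 1906884; 1906884 < 1953125? YES
  n = 50: C(50, 5) = 2118760; 2118760 < 1953125? NO
The largest n with C(n, 5) < 1953125 is n = 49 (where E[X] = 1906884/1953125 ≈ 0.976). Hence R_5(5) > 49, i.e. R_5(5) ≥ 50.

Largest n = 49; hence R_5(5) > 49.


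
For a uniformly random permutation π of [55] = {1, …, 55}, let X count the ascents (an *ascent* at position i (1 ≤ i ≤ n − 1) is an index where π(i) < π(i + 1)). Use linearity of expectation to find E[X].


Write X = Σ X_I over i = 1, …, 54, with X_I the indicator of one ascent.
There are 54 indicators.
For each fixed i, the pair (π(i), π(i+1)) is a uniformly random ordered pair of distinct values from {1, …, 55}; by symmetry P[π(i) < π(i+1)] = 1/2.
By linearity: E[X] = 54 · (1/2) = (55 − 1) · (1/2) = 27 ≈ 27.000000.

E[X] = 27 = 27.000000.


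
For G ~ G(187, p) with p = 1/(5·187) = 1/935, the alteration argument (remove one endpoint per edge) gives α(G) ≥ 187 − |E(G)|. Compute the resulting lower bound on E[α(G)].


E[|E(G)|] = C(187, 2)·p = 17391 · (1/935) = 93/5.
E[α(G)] ≥ n − E[|E(G)|] = 187 − 93/5 = 842/5.
Numerically: ≈ 168.400.
(This is only a lower bound; the true E[α(G)] may be larger.)

E[α(G)] ≥ 842/5 ≈ 168.400.


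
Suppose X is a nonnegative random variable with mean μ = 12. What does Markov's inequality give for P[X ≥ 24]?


μ = E[X] = 12, a = 24.
Markov: P[X ≥ 24] ≤ μ/a = (12)/24 = 1/2.
Numerically: ≈ 0.500.
(Since a = 24 > μ = 12.000, the bound 1/2 is < 1 and informative.)

P[X ≥ 24] ≤ 1/2 ≈ 0.500.


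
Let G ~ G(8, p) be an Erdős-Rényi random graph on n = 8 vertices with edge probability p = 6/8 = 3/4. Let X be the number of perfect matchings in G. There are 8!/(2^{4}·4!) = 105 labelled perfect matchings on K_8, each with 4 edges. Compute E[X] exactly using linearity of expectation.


K_8 has 8!/(2^{4}·4!) = 105 labelled perfect matchings.
For each such perfect matching H, let X_H = 1 if all 4 edges of H are present in G. Then P[X_H = 1] = p^{4} = (3/4)^{4} = 81/256.
By linearity of expectation: E[X] = Σ_H E[X_H] = 105 · p^{4} = 105 · 81/256 = 8505/256.
Numerically: E[X] ≈ 33.2.

E[X] = 105 · (3/4)^{4} = 8505/256 ≈ 33.2.


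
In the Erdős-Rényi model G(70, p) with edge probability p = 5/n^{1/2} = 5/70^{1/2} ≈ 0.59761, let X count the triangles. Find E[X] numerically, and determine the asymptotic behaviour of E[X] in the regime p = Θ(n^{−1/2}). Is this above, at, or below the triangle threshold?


Number of potential triangles: C(70, 3) = 54740.
Each occurs with probability p³ ≈ (0.59761)³ ≈ 2.1343368e-01.
By linearity: E[X] = C(70, 3)·p³ ≈ 54740 · 2.1343368e-01 ≈ 11683.35966.
Since α = 1/2 < 1, p = c/n^{1/2} ≫ 1/n is above the triangle threshold p ~ 1/n. Asymptotically E[X] ~ (c³/6)·n^{3(1−α)} = (5³/6)·n^{1.5} → ∞; triangles are abundant w.h.p.

E[X] ≈ 11683.35966; in regime p = Θ(1/n^{1/2}) E[X] diverges (above the triangle threshold p ~ 1/n).


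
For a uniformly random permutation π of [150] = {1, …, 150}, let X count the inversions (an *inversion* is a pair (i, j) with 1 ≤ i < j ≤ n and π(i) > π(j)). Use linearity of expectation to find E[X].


Write X = Σ X_I over the C(150, 2) = 11175 pairs i < j, with X_I the indicator of one inversion.
There are 11175 indicators.
For each fixed pair i < j, the values π(i) and π(j) are two distinct elements of {1, …, 150} in uniformly random order; by symmetry P[π(i) > π(j)] = 1/2.
By linearity: E[X] = 11175 · (1/2) = C(150, 2) · (1/2) = 11175/2 = 11175/2 ≈ 5587.500000.

E[X] = 11175/2 = 5587.500000.


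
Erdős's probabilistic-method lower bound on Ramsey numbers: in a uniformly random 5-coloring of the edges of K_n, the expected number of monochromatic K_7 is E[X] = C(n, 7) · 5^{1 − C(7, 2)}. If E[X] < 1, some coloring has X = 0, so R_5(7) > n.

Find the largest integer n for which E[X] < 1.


We need C(n, 7) · 5^{1 − 21} < 1, i.e. C(n, 7) < 5^{21 − 1} = 95367431640625.
Check values of n near the boundary:
  n = 335: C(335, 7) = 88202498238195; 88202498238195 < 95367431640625? YES
  n = 336: C(336, 7) = 90079147136880; 90079147136880 < 95367431640625? YES
  n = 337: C(337, 7) = 91989916924632; 91989916924632 < 95367431640625? YES
  n = 338: C(338, 7) = 93935323022736; 93935323022736 < 95367431640625? YES
  n = 339: C(339, 7) = 95915887062372; 95915887062372 < 95367431640625? NO
  n = 340: C(340, 7) = 97932136940560; 97932136940560 < 95367431640625? NO
  n = 341: C(341, 7) = 99984606876440; 99984606876440 < 95367431640625? NO
The largest n with C(n, 7) < 95367431640625 is n = 338 (where E[X] = 93935323022736/95367431640625 ≈ 0.984983). Hence R_5(7) > 338, i.e. R_5(7) ≥ 339.

Largest n = 338; hence R_5(7) > 338.


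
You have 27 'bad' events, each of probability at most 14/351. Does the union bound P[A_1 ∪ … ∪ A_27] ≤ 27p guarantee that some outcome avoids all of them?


Union bound: P[∪_{i=1}^{27} A_i] ≤ Σ_i P[A_i] ≤ 27·p = 27·(14/351) = 14/13.
Numerically: 14/13 ≈ 1.0769.
Is 14/13 < 1? NO.
Since the bound 14/13 is ≥ 1, the union bound is uninformative here; it does NOT by itself certify existence.

27·p = 14/13 ≈ 1.0769; existence NOT certified by the union bound.


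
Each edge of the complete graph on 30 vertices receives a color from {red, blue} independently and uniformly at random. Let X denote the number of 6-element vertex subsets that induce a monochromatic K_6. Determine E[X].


Let X = Σ_S X_S over the C(30, 6) = 593775 subsets S of size 6, where X_S = 1 if the K_6 on S is monochromatic.
For a fixed S, the K_6 on S has C(6, 2) = 15 edges. P[all 15 edges red] = (1/2)^15, and likewise for blue, so P[monochromatic] = 2·(1/2)^15 = 2^{1 − 15} = 1/16384.
Summing: E[X] = C(30, 6) · 2^{1 − 15} = 593775 · 1/16384 = 593775/16384.
Numerically: E[X] ≈ 36.241.

E[X] = C(30,6)·2^(1−C(6,2)) = 593775/16384 ≈ 36.241.


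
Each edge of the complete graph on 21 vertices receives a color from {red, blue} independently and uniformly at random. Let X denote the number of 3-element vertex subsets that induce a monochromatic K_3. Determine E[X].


Let X = Σ_S X_S over the C(21, 3) = 1330 subsets S of size 3, where X_S = 1 if the K_3 on S is monochromatic.
For a fixed S, the K_3 on S has C(3, 2) = 3 edges. P[all 3 edges red] = (1/2)^3, and likewise for blue, so P[monochromatic] = 2·(1/2)^3 = 2^{1 − 3} = 1/4.
Summing: E[X] = C(21, 3) · 2^{1 − 3} = 1330 · 1/4 = 665/2.
Numerically: E[X] ≈ 332.5000.

E[X] = C(21,3)·2^(1−C(3,2)) = 665/2 ≈ 332.5000.


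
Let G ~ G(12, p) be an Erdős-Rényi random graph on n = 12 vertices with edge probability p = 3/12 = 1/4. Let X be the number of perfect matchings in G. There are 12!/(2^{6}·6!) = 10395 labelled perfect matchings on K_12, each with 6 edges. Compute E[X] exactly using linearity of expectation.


K_12 has 12!/(2^{6}·6!) = 10395 labelled perfect matchings.
For each such perfect matching H, let X_H = 1 if all 6 edges of H are present in G. Then P[X_H = 1] = p^{6} = (1/4)^{6} = 1/4096.
By linearity of expectation: E[X] = Σ_H E[X_H] = 10395 · p^{6} = 10395 · 1/4096 = 10395/4096.
Numerically: E[X] ≈ 2.53784.

E[X] = 10395 · (1/4)^{6} = 10395/4096 ≈ 2.53784.


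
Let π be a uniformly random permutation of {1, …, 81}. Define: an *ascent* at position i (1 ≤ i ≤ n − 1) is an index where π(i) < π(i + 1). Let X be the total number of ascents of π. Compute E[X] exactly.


Write X = Σ X_I over i = 1, …, 80, with X_I the indicator of one ascent.
There are 80 indicators.
For each fixed i, the pair (π(i), π(i+1)) is a uniformly random ordered pair of distinct values from {1, …, 81}; by symmetry P[π(i) < π(i+1)] = 1/2.
By linearity: E[X] = 80 · (1/2) = (81 − 1) · (1/2) = 40 ≈ 40.000.

E[X] = 40 = 40.000.


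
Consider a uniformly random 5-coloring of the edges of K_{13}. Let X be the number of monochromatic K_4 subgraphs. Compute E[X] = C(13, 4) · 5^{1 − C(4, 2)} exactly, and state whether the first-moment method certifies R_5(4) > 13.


E[X] = C(13, 4) · 5^{1 − 6} = 715 · 5^{−5} = 715/3125.
As a reduced fraction: E[X] = 143/625 ≈ 0.2288.
Is E[X] < 1? YES.
Since E[X] < 1, there exists a 5-coloring of K_{13} with no monochromatic K_4; hence R_5(4) > 13.

E[X] = 143/625 ≈ 0.2288; E[X] < 1, so R_5(4) > 13.
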